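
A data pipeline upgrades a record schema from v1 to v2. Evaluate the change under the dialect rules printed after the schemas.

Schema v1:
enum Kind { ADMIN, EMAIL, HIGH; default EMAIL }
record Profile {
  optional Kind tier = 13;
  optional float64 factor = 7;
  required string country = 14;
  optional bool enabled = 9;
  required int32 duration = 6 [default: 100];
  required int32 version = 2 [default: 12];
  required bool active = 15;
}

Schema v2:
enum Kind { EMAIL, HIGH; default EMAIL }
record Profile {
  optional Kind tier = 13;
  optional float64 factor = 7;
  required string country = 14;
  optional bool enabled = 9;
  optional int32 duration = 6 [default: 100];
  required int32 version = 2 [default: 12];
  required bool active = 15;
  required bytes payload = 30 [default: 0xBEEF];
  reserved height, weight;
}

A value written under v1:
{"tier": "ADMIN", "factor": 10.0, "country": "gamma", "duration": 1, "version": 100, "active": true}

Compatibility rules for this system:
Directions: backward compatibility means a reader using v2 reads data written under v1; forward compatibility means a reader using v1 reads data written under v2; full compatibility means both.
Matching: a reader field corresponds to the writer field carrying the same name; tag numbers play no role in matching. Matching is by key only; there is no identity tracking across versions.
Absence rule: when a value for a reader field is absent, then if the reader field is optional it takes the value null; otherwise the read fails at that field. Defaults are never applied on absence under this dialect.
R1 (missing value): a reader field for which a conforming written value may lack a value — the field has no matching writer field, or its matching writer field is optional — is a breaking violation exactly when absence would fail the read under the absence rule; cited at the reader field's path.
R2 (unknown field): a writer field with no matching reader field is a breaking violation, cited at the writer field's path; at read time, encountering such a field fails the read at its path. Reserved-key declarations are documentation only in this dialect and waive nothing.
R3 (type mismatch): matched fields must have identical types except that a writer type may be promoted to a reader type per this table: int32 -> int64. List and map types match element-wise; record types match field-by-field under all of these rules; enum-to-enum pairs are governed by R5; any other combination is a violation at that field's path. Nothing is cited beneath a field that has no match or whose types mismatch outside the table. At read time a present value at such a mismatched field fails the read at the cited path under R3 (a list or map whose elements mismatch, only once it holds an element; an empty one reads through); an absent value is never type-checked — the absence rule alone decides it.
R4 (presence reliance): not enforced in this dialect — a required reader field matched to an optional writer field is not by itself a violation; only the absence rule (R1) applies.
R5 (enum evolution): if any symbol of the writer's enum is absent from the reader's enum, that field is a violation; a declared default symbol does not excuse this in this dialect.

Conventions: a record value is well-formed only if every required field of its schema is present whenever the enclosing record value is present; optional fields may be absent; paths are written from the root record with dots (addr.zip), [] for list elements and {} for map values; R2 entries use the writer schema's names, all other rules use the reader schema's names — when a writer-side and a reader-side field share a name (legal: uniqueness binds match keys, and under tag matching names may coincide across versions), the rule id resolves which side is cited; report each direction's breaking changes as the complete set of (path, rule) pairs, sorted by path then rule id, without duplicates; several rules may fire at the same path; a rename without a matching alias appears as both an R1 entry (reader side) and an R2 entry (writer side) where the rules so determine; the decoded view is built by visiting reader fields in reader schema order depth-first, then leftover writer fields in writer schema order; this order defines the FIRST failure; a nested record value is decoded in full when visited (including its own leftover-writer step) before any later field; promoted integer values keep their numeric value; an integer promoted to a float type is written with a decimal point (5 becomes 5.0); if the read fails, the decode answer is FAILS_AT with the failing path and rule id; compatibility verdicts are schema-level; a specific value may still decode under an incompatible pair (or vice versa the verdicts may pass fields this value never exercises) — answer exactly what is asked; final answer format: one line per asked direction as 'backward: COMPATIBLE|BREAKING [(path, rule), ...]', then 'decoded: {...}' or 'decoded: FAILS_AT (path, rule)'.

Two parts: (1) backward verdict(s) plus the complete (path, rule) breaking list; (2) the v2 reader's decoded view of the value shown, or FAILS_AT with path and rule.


arrows below run writer -> reader for Profile
checking backward for Profile: reader v2 against writer v1:
  tier: Kind -> Kind, writer optional; from tier
  factor: float64 -> float64, writer optional; from factor
  country: string -> string, writer required; from country
  enabled: bool -> bool, writer optional; from enabled
  duration: int32 -> int32, writer required; from duration
  version: int32 -> int32, writer required; from version
  active: bool -> bool, writer required; from active
  payload: no writer match
  R1 fires at payload
  R5 fires at tier
  => backward: BREAKING (2)
decode walk for Profile under reader schema v2:
  read fails at tier under R5
  => FAILS_AT (tier, R5)
remaining Profile differences; none change what is asked:
  field duration in record Profile: required changed to optional -> its effect on Profile is confined to the forward direction, not asked

backward: BREAKING [(payload, R1), (tier, R5)]; decoded: FAILS_AT (tier, R5)


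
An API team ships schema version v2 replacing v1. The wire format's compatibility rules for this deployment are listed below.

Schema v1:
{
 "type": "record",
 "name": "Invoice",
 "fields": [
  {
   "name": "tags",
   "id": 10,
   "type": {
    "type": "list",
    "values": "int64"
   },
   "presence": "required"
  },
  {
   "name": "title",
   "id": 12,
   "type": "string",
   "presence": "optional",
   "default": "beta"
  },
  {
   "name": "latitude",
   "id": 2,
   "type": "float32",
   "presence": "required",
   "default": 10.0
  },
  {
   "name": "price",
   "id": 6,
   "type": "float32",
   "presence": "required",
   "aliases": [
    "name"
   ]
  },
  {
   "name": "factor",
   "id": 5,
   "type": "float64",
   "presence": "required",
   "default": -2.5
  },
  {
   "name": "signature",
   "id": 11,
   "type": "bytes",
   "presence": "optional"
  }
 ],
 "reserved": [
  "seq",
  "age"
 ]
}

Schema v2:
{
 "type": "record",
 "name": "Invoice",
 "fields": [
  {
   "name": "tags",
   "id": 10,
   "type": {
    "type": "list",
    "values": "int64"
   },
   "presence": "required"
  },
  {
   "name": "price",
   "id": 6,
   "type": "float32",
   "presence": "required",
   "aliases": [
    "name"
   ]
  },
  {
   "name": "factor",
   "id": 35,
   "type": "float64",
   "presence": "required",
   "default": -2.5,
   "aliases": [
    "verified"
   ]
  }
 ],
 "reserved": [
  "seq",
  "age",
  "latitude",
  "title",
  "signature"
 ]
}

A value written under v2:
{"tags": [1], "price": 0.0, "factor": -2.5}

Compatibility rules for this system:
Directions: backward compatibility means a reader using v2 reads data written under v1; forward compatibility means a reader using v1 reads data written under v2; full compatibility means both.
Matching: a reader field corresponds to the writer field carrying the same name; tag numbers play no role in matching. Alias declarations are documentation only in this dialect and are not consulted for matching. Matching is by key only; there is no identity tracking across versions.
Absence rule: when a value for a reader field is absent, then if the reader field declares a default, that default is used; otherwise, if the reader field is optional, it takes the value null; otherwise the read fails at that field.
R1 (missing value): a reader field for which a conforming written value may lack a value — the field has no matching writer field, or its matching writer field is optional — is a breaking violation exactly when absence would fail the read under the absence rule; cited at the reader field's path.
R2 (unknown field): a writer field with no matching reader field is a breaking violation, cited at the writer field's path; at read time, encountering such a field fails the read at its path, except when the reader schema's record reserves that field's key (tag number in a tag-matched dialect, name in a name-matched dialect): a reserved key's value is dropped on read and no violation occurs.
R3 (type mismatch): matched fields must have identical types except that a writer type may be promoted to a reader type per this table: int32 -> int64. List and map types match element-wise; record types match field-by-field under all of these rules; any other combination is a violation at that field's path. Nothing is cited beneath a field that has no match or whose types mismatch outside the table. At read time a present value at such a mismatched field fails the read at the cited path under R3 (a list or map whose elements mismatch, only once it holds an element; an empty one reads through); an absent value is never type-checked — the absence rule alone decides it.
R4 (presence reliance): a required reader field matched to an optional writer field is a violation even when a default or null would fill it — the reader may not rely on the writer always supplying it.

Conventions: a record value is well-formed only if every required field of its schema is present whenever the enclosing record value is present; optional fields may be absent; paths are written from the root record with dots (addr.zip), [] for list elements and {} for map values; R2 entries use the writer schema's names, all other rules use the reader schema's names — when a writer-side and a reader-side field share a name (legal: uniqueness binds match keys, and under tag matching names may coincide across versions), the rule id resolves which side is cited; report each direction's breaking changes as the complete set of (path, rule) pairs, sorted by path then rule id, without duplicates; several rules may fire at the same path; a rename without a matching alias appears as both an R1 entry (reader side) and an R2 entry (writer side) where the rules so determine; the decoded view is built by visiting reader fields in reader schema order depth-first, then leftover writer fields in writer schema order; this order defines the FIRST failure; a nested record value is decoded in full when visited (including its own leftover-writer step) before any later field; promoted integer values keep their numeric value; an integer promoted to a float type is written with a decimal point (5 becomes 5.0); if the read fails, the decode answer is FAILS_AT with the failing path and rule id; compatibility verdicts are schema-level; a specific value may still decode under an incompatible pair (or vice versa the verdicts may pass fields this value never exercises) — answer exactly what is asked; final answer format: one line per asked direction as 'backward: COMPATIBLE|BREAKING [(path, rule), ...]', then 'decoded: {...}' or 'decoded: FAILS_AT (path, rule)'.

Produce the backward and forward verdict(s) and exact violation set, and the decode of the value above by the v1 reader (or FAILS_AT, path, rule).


in Invoice below, arrows point writer -> reader
backward on Invoice — v2 reading data written by v1:
  tags: paired with writer tags (list<int64> -> list<int64>; writer required)
  price: paired with writer price (float32 -> float32; writer required)
  factor: paired with writer factor (float64 -> float64; writer required)
  writer title: unknown to reader
  writer latitude: unknown to reader
  writer signature: unknown to reader
  => backward: COMPATIBLE
forward on Invoice — v1 reading data written by v2:
  tags: paired with writer tags (list<int64> -> list<int64>; writer required)
  no writer field matches reader title
  no writer field matches reader latitude
  price: paired with writer price (float32 -> float32; writer required)
  factor: paired with writer factor (float64 -> float64; writer required)
  no writer field matches reader signature
  => forward: COMPATIBLE
decoding the Invoice value with the v1 reader:
  tags := [1]
  title := "beta" (missing; default applied)
  latitude := 10.0 (missing; default applied)
  price := 0.0
  factor := -2.5
  signature := null (missing; optional => null)
  => decoded: {"tags": [1], "title": "beta", "latitude": 10.0, "price": 0.0, "factor": -2.5, "signature": null}

backward: COMPATIBLE []; forward: COMPATIBLE []; decoded: {"tags": [1], "title": "beta", "latitude": 10.0, "price": 0.0, "factor": -2.5, "signature": null}


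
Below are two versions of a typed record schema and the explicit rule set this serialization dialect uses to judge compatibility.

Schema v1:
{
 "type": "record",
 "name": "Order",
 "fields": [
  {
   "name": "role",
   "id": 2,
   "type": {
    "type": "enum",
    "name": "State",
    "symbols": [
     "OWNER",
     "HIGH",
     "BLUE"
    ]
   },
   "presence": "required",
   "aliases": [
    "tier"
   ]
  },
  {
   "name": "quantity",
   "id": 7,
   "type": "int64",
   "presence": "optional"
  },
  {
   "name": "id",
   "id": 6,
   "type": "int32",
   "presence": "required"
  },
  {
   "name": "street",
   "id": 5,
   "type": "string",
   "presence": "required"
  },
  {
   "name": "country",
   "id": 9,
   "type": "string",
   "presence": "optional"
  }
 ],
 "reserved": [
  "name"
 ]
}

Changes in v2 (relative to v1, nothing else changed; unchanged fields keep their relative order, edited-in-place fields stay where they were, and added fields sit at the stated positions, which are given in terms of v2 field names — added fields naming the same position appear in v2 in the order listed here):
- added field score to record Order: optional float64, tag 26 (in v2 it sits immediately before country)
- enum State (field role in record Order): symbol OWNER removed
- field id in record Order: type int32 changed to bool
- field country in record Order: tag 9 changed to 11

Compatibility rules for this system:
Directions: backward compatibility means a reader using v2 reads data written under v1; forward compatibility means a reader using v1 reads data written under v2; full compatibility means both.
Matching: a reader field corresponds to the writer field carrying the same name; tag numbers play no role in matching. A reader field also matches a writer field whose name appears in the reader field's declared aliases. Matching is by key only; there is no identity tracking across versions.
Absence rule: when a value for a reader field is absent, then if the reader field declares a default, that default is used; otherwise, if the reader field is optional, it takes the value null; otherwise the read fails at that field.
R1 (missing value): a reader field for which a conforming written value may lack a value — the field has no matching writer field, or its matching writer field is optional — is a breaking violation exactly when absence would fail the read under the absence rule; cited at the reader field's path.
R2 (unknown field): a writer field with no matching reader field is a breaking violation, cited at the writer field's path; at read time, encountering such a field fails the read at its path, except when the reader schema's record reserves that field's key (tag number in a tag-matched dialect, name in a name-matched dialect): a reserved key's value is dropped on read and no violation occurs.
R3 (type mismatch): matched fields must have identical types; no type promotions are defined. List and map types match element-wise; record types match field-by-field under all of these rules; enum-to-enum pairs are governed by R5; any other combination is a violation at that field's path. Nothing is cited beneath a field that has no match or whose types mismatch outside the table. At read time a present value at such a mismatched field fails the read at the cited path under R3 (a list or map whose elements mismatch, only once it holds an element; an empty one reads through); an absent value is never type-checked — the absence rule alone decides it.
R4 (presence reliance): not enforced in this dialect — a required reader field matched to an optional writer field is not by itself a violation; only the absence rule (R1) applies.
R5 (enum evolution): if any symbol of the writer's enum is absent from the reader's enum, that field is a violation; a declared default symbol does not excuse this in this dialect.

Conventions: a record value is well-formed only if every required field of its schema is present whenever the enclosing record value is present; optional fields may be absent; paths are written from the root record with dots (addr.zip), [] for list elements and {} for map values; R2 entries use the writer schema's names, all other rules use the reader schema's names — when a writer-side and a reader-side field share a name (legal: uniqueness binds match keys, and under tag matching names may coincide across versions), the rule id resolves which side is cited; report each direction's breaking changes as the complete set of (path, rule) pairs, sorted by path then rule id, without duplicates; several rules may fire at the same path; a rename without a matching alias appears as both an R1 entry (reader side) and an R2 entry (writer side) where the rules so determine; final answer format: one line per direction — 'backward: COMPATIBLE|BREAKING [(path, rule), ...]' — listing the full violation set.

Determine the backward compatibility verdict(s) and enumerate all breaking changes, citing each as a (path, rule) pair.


arrows below run writer -> reader for Order
checking backward for Order: reader v2 against writer v1:
  role: paired with writer role (State -> State; writer required)
  quantity: paired with writer quantity (int64 -> int64; writer optional)
  id: paired with writer id (int32 -> bool; writer required)
  street: paired with writer street (string -> string; writer required)
  score: no writer-side match
  country: paired with writer country (string -> string; writer optional)
  breaking: (id, R3)
  breaking: (role, R5)
  backward on Order therefore BREAKING (2)
diffs on Order not affecting the asked answer:
  added field score to record Order: optional float64, tag 26 (in v2 it sits immediately before country) -> fires only in the forward direction of Order, which is not asked here
  field country in record Order: tag 9 changed to 11 -> triggers nothing under Order's printed rules — same verdict

backward: BREAKING [(id, R3), (role, R5)]


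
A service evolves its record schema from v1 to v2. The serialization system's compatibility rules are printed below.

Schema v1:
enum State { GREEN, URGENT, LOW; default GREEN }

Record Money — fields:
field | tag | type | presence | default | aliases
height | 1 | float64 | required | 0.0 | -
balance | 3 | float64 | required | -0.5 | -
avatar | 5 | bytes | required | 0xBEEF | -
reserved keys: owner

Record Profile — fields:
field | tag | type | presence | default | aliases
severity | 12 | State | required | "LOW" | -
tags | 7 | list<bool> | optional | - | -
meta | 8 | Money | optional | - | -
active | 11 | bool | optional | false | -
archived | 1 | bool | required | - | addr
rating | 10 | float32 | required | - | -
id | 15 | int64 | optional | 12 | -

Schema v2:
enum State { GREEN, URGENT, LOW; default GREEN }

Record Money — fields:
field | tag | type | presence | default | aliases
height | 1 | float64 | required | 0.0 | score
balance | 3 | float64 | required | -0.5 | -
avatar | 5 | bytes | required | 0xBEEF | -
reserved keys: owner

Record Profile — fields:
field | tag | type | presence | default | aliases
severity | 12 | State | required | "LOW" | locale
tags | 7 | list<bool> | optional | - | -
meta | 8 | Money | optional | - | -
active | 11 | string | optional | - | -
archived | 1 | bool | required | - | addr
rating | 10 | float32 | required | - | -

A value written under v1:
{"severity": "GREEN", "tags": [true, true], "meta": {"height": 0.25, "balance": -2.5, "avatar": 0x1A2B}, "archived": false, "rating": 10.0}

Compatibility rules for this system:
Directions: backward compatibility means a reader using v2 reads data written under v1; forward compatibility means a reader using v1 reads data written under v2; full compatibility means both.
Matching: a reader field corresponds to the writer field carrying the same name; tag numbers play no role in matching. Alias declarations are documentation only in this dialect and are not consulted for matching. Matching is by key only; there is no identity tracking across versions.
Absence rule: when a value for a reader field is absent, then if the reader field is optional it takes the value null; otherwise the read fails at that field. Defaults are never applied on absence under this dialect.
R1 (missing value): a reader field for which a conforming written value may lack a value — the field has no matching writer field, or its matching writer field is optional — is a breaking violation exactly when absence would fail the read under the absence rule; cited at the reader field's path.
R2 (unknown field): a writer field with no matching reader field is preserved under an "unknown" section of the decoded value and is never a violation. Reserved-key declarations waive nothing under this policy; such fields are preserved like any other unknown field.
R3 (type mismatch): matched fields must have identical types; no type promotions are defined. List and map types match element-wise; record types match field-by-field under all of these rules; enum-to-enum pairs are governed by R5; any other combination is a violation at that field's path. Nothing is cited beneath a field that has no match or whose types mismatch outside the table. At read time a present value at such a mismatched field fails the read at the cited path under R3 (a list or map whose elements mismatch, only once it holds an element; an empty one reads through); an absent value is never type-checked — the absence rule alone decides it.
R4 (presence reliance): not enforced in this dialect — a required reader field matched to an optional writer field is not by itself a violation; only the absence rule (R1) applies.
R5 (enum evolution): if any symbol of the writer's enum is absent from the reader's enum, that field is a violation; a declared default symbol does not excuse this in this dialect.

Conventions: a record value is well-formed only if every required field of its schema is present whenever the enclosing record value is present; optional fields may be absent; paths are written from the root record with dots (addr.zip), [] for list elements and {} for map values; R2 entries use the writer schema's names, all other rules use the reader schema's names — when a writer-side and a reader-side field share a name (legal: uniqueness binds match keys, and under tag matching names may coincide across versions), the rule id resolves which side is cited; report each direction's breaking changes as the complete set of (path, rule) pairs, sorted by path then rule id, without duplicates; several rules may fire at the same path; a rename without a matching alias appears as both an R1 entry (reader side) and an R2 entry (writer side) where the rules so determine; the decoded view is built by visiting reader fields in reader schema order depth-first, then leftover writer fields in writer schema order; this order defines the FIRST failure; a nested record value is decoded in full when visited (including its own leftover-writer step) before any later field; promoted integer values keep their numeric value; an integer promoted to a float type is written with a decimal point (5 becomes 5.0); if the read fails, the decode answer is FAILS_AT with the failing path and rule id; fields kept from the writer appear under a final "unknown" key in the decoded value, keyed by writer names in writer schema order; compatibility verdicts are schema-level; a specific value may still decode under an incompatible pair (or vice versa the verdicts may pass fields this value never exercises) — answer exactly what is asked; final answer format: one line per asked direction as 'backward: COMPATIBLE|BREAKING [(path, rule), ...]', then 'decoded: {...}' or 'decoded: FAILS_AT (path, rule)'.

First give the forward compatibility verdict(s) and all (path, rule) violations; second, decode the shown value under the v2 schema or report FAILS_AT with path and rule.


forward: BREAKING [(active, R3)]; decoded: {"severity": "GREEN", "tags": [true, true], "meta": {"height": 0.25, "balance": -2.5, "avatar": 0x1A2B}, "active": null, "archived": false, "rating": 10.0}

in Profile below, arrows point writer -> reader
checking forward for Profile: reader v1 against writer v2:
  severity <- severity (State -> State, writer required)
  tags <- tags (list<bool> -> list<bool>, writer optional)
  meta <- meta (Money -> Money, writer optional)
  active <- active (string -> bool, writer optional)
  archived <- archived (bool -> bool, writer required)
  rating <- rating (float32 -> float32, writer required)
  no writer field matches reader id
  meta.height <- meta.height (float64 -> float64, writer required)
  meta.balance <- meta.balance (float64 -> float64, writer required)
  meta.avatar <- meta.avatar (bytes -> bytes, writer required)
  breaking: (active, R3)
  => 1 violation(s): forward is BREAKING for Profile
migrating the Profile value to v2:
  severity := "GREEN"
  tags := [true, true]
  meta.height := 0.25
  meta.balance := -2.5
  meta.avatar := 0x1A2B
  active := null (absent, optional -> null)
  archived := false
  rating := 10.0
  => decoded: {"severity": "GREEN", "tags": [true, true], "meta": {"height": 0.25, "balance": -2.5, "avatar": 0x1A2B}, "active": null, "archived": false, "rating": 10.0}


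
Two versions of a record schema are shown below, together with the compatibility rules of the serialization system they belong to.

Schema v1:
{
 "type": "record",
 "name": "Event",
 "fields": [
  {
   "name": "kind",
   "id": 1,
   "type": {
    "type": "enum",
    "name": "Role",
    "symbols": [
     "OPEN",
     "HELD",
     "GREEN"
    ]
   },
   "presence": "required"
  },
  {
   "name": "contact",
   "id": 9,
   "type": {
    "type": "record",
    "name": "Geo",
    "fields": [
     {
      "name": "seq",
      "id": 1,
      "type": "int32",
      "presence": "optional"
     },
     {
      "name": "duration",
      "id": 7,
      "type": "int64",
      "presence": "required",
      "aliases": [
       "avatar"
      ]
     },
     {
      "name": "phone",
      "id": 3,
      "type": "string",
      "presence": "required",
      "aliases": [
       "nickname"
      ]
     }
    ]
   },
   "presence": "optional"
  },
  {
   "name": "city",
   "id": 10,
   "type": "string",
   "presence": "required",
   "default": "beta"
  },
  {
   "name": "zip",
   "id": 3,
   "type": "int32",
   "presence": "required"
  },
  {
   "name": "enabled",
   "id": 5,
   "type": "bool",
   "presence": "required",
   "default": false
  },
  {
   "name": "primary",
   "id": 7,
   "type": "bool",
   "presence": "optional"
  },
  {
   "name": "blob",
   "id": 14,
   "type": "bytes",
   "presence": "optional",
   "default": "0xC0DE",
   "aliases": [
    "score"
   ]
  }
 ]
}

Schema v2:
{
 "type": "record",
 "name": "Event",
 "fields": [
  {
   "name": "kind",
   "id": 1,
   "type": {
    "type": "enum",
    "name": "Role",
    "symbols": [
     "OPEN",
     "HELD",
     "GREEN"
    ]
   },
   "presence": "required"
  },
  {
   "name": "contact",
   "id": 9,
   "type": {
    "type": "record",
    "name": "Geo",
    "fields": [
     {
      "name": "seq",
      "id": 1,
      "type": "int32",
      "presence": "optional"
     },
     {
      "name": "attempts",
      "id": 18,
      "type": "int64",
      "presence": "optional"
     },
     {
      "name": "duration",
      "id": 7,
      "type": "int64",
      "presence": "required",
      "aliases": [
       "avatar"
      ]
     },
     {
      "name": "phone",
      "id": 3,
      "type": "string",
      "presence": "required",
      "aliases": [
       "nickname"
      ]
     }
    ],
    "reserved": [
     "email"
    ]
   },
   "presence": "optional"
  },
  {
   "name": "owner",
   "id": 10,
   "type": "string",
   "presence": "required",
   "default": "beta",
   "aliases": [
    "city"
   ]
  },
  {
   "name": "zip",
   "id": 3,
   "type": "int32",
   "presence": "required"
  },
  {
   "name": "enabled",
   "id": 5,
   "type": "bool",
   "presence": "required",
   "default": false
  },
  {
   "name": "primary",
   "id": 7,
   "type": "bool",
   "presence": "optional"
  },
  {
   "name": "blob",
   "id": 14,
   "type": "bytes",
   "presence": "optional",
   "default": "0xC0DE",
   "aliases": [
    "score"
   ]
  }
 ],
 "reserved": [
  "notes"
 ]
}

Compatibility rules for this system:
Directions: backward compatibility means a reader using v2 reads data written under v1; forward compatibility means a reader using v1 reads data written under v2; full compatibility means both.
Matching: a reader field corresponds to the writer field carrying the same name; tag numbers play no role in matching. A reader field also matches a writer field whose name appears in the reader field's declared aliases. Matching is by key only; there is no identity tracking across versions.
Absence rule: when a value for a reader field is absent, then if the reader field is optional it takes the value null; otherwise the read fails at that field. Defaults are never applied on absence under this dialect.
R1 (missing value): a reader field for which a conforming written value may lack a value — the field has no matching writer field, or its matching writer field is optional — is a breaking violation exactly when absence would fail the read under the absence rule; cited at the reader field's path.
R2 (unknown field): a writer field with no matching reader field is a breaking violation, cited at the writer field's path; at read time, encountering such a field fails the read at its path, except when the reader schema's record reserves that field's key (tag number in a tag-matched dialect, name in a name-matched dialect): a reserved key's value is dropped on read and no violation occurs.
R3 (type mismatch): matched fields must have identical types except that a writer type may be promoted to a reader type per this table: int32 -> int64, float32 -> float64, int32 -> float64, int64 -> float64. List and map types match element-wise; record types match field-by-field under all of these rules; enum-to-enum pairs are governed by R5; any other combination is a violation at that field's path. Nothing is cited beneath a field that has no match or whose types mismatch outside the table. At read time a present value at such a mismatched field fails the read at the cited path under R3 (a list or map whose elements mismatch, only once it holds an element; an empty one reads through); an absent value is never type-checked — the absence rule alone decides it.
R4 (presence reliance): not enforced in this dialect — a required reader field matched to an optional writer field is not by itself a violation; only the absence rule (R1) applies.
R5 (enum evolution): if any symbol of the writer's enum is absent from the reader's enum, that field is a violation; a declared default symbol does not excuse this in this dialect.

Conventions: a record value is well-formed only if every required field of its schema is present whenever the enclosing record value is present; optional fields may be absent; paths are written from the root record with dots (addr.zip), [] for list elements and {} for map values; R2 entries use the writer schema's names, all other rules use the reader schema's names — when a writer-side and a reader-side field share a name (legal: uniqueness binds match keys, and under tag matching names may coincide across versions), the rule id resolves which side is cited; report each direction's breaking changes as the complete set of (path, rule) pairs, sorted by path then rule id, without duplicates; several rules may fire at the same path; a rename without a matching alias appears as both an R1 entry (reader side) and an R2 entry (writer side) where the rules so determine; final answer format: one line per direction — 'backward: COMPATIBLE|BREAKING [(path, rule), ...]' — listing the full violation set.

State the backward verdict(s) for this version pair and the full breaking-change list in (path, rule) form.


each type pair in Event: writer, then reader
backward analysis of Event with v2 as reader and v1 as writer:
  Role -> Role, writer required: kind aligns to kind
  Geo -> Geo, writer optional: contact aligns to contact
  string -> string, writer required: owner aligns to city
  int32 -> int32, writer required: zip aligns to zip
  bool -> bool, writer required: enabled aligns to enabled
  bool -> bool, writer optional: primary aligns to primary
  bytes -> bytes, writer optional: blob aligns to blob
  int32 -> int32, writer optional: contact.seq aligns to contact.seq
  no writer field matches reader contact.attempts
  int64 -> int64, writer required: contact.duration aligns to contact.duration
  string -> string, writer required: contact.phone aligns to contact.phone
  => backward: COMPATIBLE
the other Event changes do not affect what is asked:
  renamed field city to owner in record Event (alias city declared on the renamed field) -> fires only in the forward direction of Event, which is not asked here
  added field attempts to record Geo: optional int64, tag 18 (in v2 it sits immediately before duration) -> fires only in the forward direction of Event, which is not asked here

backward: COMPATIBLE []


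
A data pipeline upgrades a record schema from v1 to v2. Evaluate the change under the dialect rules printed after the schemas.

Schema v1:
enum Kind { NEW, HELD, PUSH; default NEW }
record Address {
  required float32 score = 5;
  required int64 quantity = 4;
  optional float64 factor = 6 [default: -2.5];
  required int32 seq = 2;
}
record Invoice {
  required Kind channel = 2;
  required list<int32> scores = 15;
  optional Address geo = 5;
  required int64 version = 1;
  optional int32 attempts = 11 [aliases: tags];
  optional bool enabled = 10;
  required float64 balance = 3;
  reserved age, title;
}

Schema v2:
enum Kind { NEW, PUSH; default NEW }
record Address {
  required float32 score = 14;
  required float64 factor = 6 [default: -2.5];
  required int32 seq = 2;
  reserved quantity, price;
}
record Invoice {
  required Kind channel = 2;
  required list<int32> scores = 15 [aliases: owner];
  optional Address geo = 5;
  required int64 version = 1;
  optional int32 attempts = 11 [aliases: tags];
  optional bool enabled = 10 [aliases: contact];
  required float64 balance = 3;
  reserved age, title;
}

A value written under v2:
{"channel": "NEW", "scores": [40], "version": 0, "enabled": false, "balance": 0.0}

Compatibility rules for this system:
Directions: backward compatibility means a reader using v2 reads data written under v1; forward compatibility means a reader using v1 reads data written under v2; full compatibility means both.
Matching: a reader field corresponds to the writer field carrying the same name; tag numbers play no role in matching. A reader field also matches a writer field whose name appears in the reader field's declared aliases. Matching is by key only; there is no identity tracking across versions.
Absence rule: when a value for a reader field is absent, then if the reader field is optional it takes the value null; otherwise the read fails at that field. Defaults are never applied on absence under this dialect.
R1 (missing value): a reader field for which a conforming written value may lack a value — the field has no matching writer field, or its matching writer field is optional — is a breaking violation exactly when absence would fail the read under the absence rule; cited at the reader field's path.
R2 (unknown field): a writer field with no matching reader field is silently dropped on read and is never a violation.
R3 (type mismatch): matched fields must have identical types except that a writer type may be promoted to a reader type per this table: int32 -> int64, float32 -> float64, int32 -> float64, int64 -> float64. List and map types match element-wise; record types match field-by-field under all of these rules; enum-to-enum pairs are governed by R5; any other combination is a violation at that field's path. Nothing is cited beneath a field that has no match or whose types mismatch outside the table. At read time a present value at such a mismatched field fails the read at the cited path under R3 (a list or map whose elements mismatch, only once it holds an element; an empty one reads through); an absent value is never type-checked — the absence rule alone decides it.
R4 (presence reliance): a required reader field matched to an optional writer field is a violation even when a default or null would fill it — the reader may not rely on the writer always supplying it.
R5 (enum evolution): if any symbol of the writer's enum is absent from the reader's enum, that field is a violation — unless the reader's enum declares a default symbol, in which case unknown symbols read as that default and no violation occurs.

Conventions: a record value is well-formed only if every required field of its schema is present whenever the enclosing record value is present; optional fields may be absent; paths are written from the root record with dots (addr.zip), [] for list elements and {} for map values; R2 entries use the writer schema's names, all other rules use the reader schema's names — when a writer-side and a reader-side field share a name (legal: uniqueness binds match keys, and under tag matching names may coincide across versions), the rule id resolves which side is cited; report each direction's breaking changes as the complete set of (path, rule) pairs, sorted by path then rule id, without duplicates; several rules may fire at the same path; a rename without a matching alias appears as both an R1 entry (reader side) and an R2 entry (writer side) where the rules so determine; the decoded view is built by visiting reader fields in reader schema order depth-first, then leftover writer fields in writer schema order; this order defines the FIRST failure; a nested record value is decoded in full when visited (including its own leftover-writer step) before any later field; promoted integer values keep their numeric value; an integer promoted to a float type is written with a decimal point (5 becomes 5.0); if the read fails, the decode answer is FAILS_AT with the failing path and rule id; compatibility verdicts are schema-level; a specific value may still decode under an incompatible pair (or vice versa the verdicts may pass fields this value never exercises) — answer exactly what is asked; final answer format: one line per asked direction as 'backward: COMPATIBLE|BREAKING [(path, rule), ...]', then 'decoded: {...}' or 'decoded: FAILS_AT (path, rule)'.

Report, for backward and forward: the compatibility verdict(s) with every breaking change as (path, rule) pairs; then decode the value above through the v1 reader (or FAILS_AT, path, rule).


the writer's type comes first in each Invoice pair
backward pass over Invoice, reader schema v2, writer schema v1:
  channel: Kind -> Kind, writer required; from channel
  scores: list<int32> -> list<int32>, writer required; from scores
  geo: Address -> Address, writer optional; from geo
  version: int64 -> int64, writer required; from version
  attempts: int32 -> int32, writer optional; from attempts
  enabled: bool -> bool, writer optional; from enabled
  balance: float64 -> float64, writer required; from balance
  geo.score: float32 -> float32, writer required; from geo.score
  geo.factor: float64 -> float64, writer optional; from geo.factor
  geo.seq: int32 -> int32, writer required; from geo.seq
  geo.quantity (writer side), unknown to reader
  breaking: (geo.factor, R1)
  breaking: (geo.factor, R4)
  backward on Invoice therefore BREAKING (2)
forward pass over Invoice, reader schema v1, writer schema v2:
  channel: Kind -> Kind, writer required; from channel
  scores: list<int32> -> list<int32>, writer required; from scores
  geo: Address -> Address, writer optional; from geo
  version: int64 -> int64, writer required; from version
  attempts: int32 -> int32, writer optional; from attempts
  enabled: bool -> bool, writer optional; from enabled
  balance: float64 -> float64, writer required; from balance
  geo.score: float32 -> float32, writer required; from geo.score
  geo.quantity: no writer-side match
  geo.factor: float64 -> float64, writer required; from geo.factor
  geo.seq: int32 -> int32, writer required; from geo.seq
  breaking: (geo.quantity, R1)
  forward on Invoice therefore BREAKING (1)
decode walk for Invoice under reader schema v1:
  channel := "NEW"
  scores := [40]
  geo := null (missing; optional => null)
  version := 0
  attempts := null (missing; optional => null)
  enabled := false
  balance := 0.0
  => decoded: {"channel": "NEW", "scores": [40], "geo": null, "version": 0, "attempts": null, "enabled": false, "balance": 0.0}

backward: BREAKING [(geo.factor, R1), (geo.factor, R4)]; forward: BREAKING [(geo.quantity, R1)]; decoded: {"channel": "NEW", "scores": [40], "geo": null, "version": 0, "attempts": null, "enabled": false, "balance": 0.0}
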